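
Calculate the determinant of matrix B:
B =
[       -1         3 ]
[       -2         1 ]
det(B) = 5

For a 2×2 matrix [[a, b], [c, d]], det = a*d - b*c.
det(B) = (-1)*(1) - (3)*(-2) = -1 + 6 = 5.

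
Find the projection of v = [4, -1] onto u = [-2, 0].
[4, 0]

The projection of v onto u is proj_u(v) = ((v·u) / (u·u)) · u.
v·u = (4)*(-2) + (-1)*(0) = -8.
u·u = (-2)*(-2) + (0)*(0) = 4.
coefficient = -8 / 4 = -2.
proj_u(v) = -2 · [-2, 0] = [4, 0].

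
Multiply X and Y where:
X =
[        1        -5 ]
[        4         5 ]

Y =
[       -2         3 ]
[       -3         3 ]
XY =
[       13       -12 ]
[      -23        27 ]

Matrix multiplication: (XY)[i][j] = sum over k of X[i][k] * Y[k][j].
  (XY)[0][0] = (1)*(-2) + (-5)*(-3) = 13
  (XY)[0][1] = (1)*(3) + (-5)*(3) = -12
  (XY)[1][0] = (4)*(-2) + (5)*(-3) = -23
  (XY)[1][1] = (4)*(3) + (5)*(3) = 27
XY =
[       13       -12 ]
[      -23        27 ]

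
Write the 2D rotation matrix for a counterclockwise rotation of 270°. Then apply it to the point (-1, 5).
R = [[0, 1], [-1, 0]]; R·(-1, 5) = (5, 1)

Rotation matrix formula: R(θ) = [[cos θ, -sin θ], [sin θ, cos θ]]
For θ = 270°:
cos(270°) = 0
sin(270°) = -1
R = [[0, 1], [-1, 0]]
Apply to (-1, 5): [0·-1 + (1)·5, -1·-1 + 0·5] = (5, 1)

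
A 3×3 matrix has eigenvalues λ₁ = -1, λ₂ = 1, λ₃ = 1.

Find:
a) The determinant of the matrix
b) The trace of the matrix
det = -1, trace = 1

Two standard eigenvalue identities:
- det(A) equals the product of the eigenvalues (counted with multiplicity).
- trace(A) equals the sum of the eigenvalues.
det(A) = (-1)*(1)*(1) = -1.
trace(A) = -1 + 1 + 1 = 1.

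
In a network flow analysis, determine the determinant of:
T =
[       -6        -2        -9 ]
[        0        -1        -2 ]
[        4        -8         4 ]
det(T) = 100

Expand along row 0 (cofactor expansion): det(T) = a*(e*i - f*h) - b*(d*i - f*g) + c*(d*h - e*g), where the 3×3 is [[a, b, c], [d, e, f], [g, h, i]].
Minor M_00 = (-1)*(4) - (-2)*(-8) = -4 - 16 = -20.
Minor M_01 = (0)*(4) - (-2)*(4) = 0 + 8 = 8.
Minor M_02 = (0)*(-8) - (-1)*(4) = 0 + 4 = 4.
det(T) = (-6)*(-20) - (-2)*(8) + (-9)*(4) = 120 + 16 - 36 = 100.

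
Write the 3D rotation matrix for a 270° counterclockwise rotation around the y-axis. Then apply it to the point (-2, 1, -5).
R = [[0, 0, -1], [0, 1, 0], [1, 0, 0]]; R·(-2, 1, -5) = (5, 1, -2)

Rotation matrix for 270° around y-axis:
cos(270°) = 0, sin(270°) = -1
R = [[0, 0, -1], [0, 1, 0], [1, 0, 0]]
Apply to (-2, 1, -5): R·[-2, 1, -5]ᵀ = (5, 1, -2)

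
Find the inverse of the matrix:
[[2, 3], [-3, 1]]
[[1/11, -3/11], [3/11, 2/11]]

For [[a,b],[c,d]], inverse = (1/det)·[[d,-b],[-c,a]]
det = 2·1 - 3·-3 = 11
Inverse = (1/11)·[[1, -3], [3, 2]]
        = [[1/11, -3/11], [3/11, 2/11]]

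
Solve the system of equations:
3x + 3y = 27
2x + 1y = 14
x = 5, y = 4

Use elimination (row reduction):
Equation 1: 3x + 3y = 27.
Equation 2: 2x + 1y = 14.
Multiply Eq1 by 2 and Eq2 by 3: 6x + 6y = 54;  6x + 3y = 42.
Subtract: (-3)y = -12, so y = 4.
Back-substitute into Eq1: 3x + 3*(4) = 27, so x = 5.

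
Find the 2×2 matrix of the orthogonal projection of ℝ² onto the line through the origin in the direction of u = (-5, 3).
[[25/34, -15/34], [-15/34, 9/34]]

The orthogonal projection onto the line spanned by a nonzero vector u = (a, b) has matrix P = (u uᵀ) / (uᵀ u) = (1/(a² + b²)) · [[a², ab], [ab, b²]].
Here u = (-5, 3), so a² + b² = 25 + 9 = 34.
P = (1/34) · [[25, -15], [-15, 9]] = [[25/34, -15/34], [-15/34, 9/34]].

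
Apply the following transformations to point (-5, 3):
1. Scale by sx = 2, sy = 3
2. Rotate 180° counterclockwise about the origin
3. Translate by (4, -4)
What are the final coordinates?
(14, -13)

Step 1: Scale → (-10, 9)
Step 2: Rotate 180° → (10, -9)
Step 3: Translate → (14, -13)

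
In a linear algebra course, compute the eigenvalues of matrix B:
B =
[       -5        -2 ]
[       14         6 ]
λ = -1, 2

Solve det(B - λI) = 0. For a 2×2 matrix the characteristic equation is λ² - (trace)λ + det = 0.
trace(B) = a + d = -5 + 6 = 1.
det(B) = a*d - b*c = (-5)*(6) - (-2)*(14) = -30 + 28 = -2.
Characteristic equation: λ² - (1)λ + (-2) = 0.
Discriminant = (1)² - 4*(-2) = 1 + 8 = 9.
λ = (1 ± √9) / 2 = (1 ± 3) / 2 = -1, 2.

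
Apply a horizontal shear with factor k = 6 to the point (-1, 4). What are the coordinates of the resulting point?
(23, 4)

Shear matrix for horizontal shear with factor k = 6:
[[1, 6], [0, 1]]
Result: (-1, 4) → (23, 4)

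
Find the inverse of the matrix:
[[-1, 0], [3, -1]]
[[-1, 0], [-3, -1]]

For [[a,b],[c,d]], inverse = (1/det)·[[d,-b],[-c,a]]
det = -1·-1 - 0·3 = 1
Inverse = (1/1)·[[-1, 0], [-3, -1]]
        = [[-1, 0], [-3, -1]]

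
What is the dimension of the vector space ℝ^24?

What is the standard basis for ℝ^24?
Dimension = 24; standard basis = {e_1, e_2, e_3, …, e_24}

ℝ^24 is the space of 24-tuples of real numbers; its dimension is 24.
The standard basis consists of 24 vectors: e_1, e_2, e_3, …, e_24, where e_i is the vector with 1 in position i and 0 elsewhere.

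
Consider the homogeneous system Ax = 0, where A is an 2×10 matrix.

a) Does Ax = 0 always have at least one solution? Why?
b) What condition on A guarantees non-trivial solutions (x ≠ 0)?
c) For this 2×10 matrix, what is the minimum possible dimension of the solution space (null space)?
a) Yes, x = 0 is always a solution. b) When A has linearly dependent columns (rank < n). c) Minimum nullity = 8.

a) x = 0 satisfies A·0 = 0, so the zero vector is always a solution.
b) Non-trivial solutions exist iff the columns of A are linearly dependent, equivalently rank(A) < n (the number of columns).
c) By rank-nullity, rank(A) + nullity(A) = n = 10. Since A has only 2 rows, rank(A) ≤ 2, so nullity(A) ≥ 10 - 2 = 8.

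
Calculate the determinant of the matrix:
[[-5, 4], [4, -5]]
9

For a 2×2 matrix [[a, b], [c, d]], det = ad - bc
det = (-5)(-5) - (4)(4) = 25 - 16 = 9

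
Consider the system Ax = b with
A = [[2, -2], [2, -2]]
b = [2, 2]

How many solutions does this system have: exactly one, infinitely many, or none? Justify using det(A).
Infinitely many solutions

det(A) = (2)*(-2) - (-2)*(2) = 0, so A is singular (column 2 is -1 times column 1).
b = [2, 2] = 1 * column 1 of A, so b lies in the column space of A.
A singular matrix whose right-hand side is in its column space gives a 1-parameter family of solutions — infinitely many.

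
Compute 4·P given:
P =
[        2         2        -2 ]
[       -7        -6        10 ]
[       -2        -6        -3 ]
4P =
[        8         8        -8 ]
[      -28       -24        40 ]
[       -8       -24       -12 ]

Scalar multiplication is elementwise: (4P)[i][j] = 4 * P[i][j].
  (4P)[0][0] = 4 * (2) = 8
  (4P)[0][1] = 4 * (2) = 8
  (4P)[0][2] = 4 * (-2) = -8
  (4P)[1][0] = 4 * (-7) = -28
  (4P)[1][1] = 4 * (-6) = -24
  (4P)[1][2] = 4 * (10) = 40
  (4P)[2][0] = 4 * (-2) = -8
  (4P)[2][1] = 4 * (-6) = -24
  (4P)[2][2] = 4 * (-3) = -12
4P =
[        8         8        -8 ]
[      -28       -24        40 ]
[       -8       -24       -12 ]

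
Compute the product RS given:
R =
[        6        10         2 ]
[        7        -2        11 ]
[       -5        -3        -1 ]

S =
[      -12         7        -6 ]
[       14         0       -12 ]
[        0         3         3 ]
RS =
[       68        48      -150 ]
[     -112        82        15 ]
[       18       -38        63 ]

Matrix multiplication: (RS)[i][j] = sum over k of R[i][k] * S[k][j].
  (RS)[0][0] = (6)*(-12) + (10)*(14) + (2)*(0) = 68
  (RS)[0][1] = (6)*(7) + (10)*(0) + (2)*(3) = 48
  (RS)[0][2] = (6)*(-6) + (10)*(-12) + (2)*(3) = -150
  (RS)[1][0] = (7)*(-12) + (-2)*(14) + (11)*(0) = -112
  (RS)[1][1] = (7)*(7) + (-2)*(0) + (11)*(3) = 82
  (RS)[1][2] = (7)*(-6) + (-2)*(-12) + (11)*(3) = 15
  (RS)[2][0] = (-5)*(-12) + (-3)*(14) + (-1)*(0) = 18
  (RS)[2][1] = (-5)*(7) + (-3)*(0) + (-1)*(3) = -38
  (RS)[2][2] = (-5)*(-6) + (-3)*(-12) + (-1)*(3) = 63
RS =
[       68        48      -150 ]
[     -112        82        15 ]
[       18       -38        63 ]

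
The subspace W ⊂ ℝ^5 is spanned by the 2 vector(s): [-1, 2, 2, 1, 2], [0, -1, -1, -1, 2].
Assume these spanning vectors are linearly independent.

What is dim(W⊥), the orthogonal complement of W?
dim(W⊥) = 3

For any subspace W of ℝ^n, dim(W) + dim(W⊥) = n (the whole-space dimension).
Here the given 2 vectors are linearly independent, so dim(W) = 2.
Thus dim(W⊥) = n - dim(W) = 5 - 2 = 3.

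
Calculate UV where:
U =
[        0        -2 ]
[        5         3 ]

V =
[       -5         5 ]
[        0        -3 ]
UV =
[        0         6 ]
[      -25        16 ]

Matrix multiplication: (UV)[i][j] = sum over k of U[i][k] * V[k][j].
  (UV)[0][0] = (0)*(-5) + (-2)*(0) = 0
  (UV)[0][1] = (0)*(5) + (-2)*(-3) = 6
  (UV)[1][0] = (5)*(-5) + (3)*(0) = -25
  (UV)[1][1] = (5)*(5) + (3)*(-3) = 16
UV =
[        0         6 ]
[      -25        16 ]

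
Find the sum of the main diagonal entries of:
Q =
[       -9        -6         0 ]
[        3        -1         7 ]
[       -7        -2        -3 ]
tr(Q) = -9 - 1 - 3 = -13

The trace of a square matrix is the sum of its diagonal entries.
Diagonal entries of Q: Q[0][0] = -9, Q[1][1] = -1, Q[2][2] = -3.
tr(Q) = -9 - 1 - 3 = -13.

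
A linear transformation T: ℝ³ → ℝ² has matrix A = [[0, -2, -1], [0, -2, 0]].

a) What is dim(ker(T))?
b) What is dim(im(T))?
dim(ker) = 1, dim(im) = 2

The two rows are not scalar multiples of one another (no single k satisfies row 2 = k × row 1), so they are linearly independent.
Thus rank(A) = 2.
dim(im(T)) = rank(A) = 2.
By the rank-nullity theorem applied to T: ℝ³ → ℝ², rank(A) + nullity(A) = 3 (the domain dimension), so dim(ker(T)) = 3 - 2 = 1.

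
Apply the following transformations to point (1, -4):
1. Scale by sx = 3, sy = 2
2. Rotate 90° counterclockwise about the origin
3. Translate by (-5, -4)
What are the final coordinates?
(3, -1)

Step 1: Scale → (3, -8)
Step 2: Rotate 90° → (8, 3)
Step 3: Translate → (3, -1)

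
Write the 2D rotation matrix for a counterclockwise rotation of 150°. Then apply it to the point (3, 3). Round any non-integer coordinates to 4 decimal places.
R = [[-√3/2, -1/2], [1/2, -√3/2]]; R·(3, 3) = (-4.0981, -1.0981)

Rotation matrix formula: R(θ) = [[cos θ, -sin θ], [sin θ, cos θ]]
For θ = 150°:
cos(150°) = -√3/2
sin(150°) = 1/2
R = [[-√3/2, -1/2], [1/2, -√3/2]]
Apply to (3, 3): [-√3/2·3 + (-1/2)·3, 1/2·3 + -√3/2·3] = (-4.0981, -1.0981)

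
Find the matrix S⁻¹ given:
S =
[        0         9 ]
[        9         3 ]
det(S) = -81
S⁻¹ =
[    -1/27       1/9 ]
[      1/9         0 ]

For a 2×2 matrix S = [[a, b], [c, d]] with det(S) ≠ 0, S⁻¹ = (1/det(S)) * [[d, -b], [-c, a]].
det(S) = (0)*(3) - (9)*(9) = 0 - 81 = -81.
S⁻¹ = (1/-81) * [[3, -9], [-9, 0]].
Dividing each entry by -81 and reducing:
S⁻¹ =
[    -1/27       1/9 ]
[      1/9         0 ]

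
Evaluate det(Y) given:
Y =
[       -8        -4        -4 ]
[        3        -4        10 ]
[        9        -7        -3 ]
det(Y) = -1112

Expand along row 0 (cofactor expansion): det(Y) = a*(e*i - f*h) - b*(d*i - f*g) + c*(d*h - e*g), where the 3×3 is [[a, b, c], [d, e, f], [g, h, i]].
Minor M_00 = (-4)*(-3) - (10)*(-7) = 12 + 70 = 82.
Minor M_01 = (3)*(-3) - (10)*(9) = -9 - 90 = -99.
Minor M_02 = (3)*(-7) - (-4)*(9) = -21 + 36 = 15.
det(Y) = (-8)*(82) - (-4)*(-99) + (-4)*(15) = -656 - 396 - 60 = -1112.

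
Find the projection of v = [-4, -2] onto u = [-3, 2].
[-24/13, 16/13]

The projection of v onto u is proj_u(v) = ((v·u) / (u·u)) · u.
v·u = (-4)*(-3) + (-2)*(2) = 8.
u·u = (-3)*(-3) + (2)*(2) = 13.
coefficient = 8 / 13 = 8/13.
proj_u(v) = 8/13 · [-3, 2] = [-24/13, 16/13].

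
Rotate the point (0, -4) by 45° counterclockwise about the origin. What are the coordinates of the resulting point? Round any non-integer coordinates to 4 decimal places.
(2.8284, -2.8284)

Rotation matrix R(θ) = [[cos θ, -sin θ], [sin θ, cos θ]]; for θ = 45°:
R = [[√2/2, -√2/2], [√2/2, √2/2]]
Result: R × [0, -4]ᵀ = [√2/2·0 + (-√2/2)·-4, √2/2·0 + (√2/2)·-4]ᵀ = (2.8284, -2.8284)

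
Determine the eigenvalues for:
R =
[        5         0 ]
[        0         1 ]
λ = 1, 5

Solve det(R - λI) = 0. For a 2×2 matrix the characteristic equation is λ² - (trace)λ + det = 0.
trace(R) = a + d = 5 + 1 = 6.
det(R) = a*d - b*c = (5)*(1) - (0)*(0) = 5 - 0 = 5.
Characteristic equation: λ² - (6)λ + (5) = 0.
Discriminant = (6)² - 4*(5) = 36 - 20 = 16.
λ = (6 ± √16) / 2 = (6 ± 4) / 2 = 1, 5.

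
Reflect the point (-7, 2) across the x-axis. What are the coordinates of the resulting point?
(-7, -2)

Reflection across x-axis: (-7, 2) → (-7, -2)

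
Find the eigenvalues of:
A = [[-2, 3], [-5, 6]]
λ = 1, 3

Solve det(A - λI) = 0. For a 2×2 matrix this is λ² - (trace)λ + det = 0.
trace(A) = -2 + 6 = 4.
det(A) = (-2)*(6) - (3)*(-5) = -12 + 15 = 3.
Characteristic equation: λ² - (4)λ + (3) = 0.
Discriminant: (4)² - 4*(3) = 16 - 12 = 4.
Roots: λ = (4 ± √4) / 2 = 1, 3.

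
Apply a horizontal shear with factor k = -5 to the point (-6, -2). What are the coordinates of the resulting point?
(4, -2)

Shear matrix for horizontal shear with factor k = -5:
[[1, -5], [0, 1]]
Result: (-6, -2) → (4, -2)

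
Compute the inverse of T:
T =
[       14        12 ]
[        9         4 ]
det(T) = -52
T⁻¹ =
[    -1/13      3/13 ]
[     9/52     -7/26 ]

For a 2×2 matrix T = [[a, b], [c, d]] with det(T) ≠ 0, T⁻¹ = (1/det(T)) * [[d, -b], [-c, a]].
det(T) = (14)*(4) - (12)*(9) = 56 - 108 = -52.
T⁻¹ = (1/-52) * [[4, -12], [-9, 14]].
Dividing each entry by -52 and reducing:
T⁻¹ =
[    -1/13      3/13 ]
[     9/52     -7/26 ]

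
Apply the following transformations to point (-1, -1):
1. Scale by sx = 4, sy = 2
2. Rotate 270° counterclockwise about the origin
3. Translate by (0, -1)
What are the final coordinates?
(-2, 3)

Step 1: Scale → (-4, -2)
Step 2: Rotate 270° → (-2, 4)
Step 3: Translate → (-2, 3)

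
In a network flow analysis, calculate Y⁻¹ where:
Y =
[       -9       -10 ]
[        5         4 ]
det(Y) = 14
Y⁻¹ =
[      2/7       5/7 ]
[    -5/14     -9/14 ]

For a 2×2 matrix Y = [[a, b], [c, d]] with det(Y) ≠ 0, Y⁻¹ = (1/det(Y)) * [[d, -b], [-c, a]].
det(Y) = (-9)*(4) - (-10)*(5) = -36 + 50 = 14.
Y⁻¹ = (1/14) * [[4, 10], [-5, -9]].
Dividing each entry by 14 and reducing:
Y⁻¹ =
[      2/7       5/7 ]
[    -5/14     -9/14 ]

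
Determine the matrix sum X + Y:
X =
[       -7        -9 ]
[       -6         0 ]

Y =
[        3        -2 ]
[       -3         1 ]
X + Y =
[       -4       -11 ]
[       -9         1 ]

Matrix addition is elementwise: (X+Y)[i][j] = X[i][j] + Y[i][j].
  (X+Y)[0][0] = (-7) + (3) = -4
  (X+Y)[0][1] = (-9) + (-2) = -11
  (X+Y)[1][0] = (-6) + (-3) = -9
  (X+Y)[1][1] = (0) + (1) = 1
X + Y =
[       -4       -11 ]
[       -9         1 ]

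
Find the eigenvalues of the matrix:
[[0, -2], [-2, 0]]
λ = -2 and λ = 2

Characteristic equation: det(A - λI) = 0
λ² - (trace)λ + (det) = 0
λ² - (0)λ + (-4) = 0
λ² - 0λ - 4 = 0
Solving: λ = -2, 2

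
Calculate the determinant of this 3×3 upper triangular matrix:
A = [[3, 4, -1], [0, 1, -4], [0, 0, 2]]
6

The determinant of a triangular matrix is the product of its diagonal entries (the off-diagonal entries above the diagonal do not affect it).
det(A) = (3) * (1) * (2) = 6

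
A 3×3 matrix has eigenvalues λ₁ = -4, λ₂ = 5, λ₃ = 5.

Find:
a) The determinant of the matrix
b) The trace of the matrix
det = -100, trace = 6

Two standard eigenvalue identities:
- det(A) equals the product of the eigenvalues (counted with multiplicity).
- trace(A) equals the sum of the eigenvalues.
det(A) = (-4)*(5)*(5) = -100.
trace(A) = -4 + 5 + 5 = 6.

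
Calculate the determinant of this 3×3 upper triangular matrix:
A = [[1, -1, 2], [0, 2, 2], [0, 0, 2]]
4

The determinant of a triangular matrix is the product of its diagonal entries (the off-diagonal entries above the diagonal do not affect it).
det(A) = (1) * (2) * (2) = 4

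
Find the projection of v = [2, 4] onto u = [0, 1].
[0, 4]

The projection of v onto u is proj_u(v) = ((v·u) / (u·u)) · u.
v·u = (2)*(0) + (4)*(1) = 4.
u·u = (0)*(0) + (1)*(1) = 1.
coefficient = 4 / 1 = 4.
proj_u(v) = 4 · [0, 1] = [0, 4].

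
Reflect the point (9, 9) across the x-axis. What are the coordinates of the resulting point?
(9, -9)

Reflection across x-axis: (9, 9) → (9, -9)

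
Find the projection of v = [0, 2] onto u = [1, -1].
[-1, 1]

The projection of v onto u is proj_u(v) = ((v·u) / (u·u)) · u.
v·u = (0)*(1) + (2)*(-1) = -2.
u·u = (1)*(1) + (-1)*(-1) = 2.
coefficient = -2 / 2 = -1.
proj_u(v) = -1 · [1, -1] = [-1, 1].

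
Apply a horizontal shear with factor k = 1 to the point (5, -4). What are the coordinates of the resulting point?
(1, -4)

Shear matrix for horizontal shear with factor k = 1:
[[1, 1], [0, 1]]
Result: (5, -4) → (1, -4)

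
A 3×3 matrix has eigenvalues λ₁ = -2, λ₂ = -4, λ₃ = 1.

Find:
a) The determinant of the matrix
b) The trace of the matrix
det = 8, trace = -5

Two standard eigenvalue identities:
- det(A) equals the product of the eigenvalues (counted with multiplicity).
- trace(A) equals the sum of the eigenvalues.
det(A) = (-2)*(-4)*(1) = 8.
trace(A) = -2 - 4 + 1 = -5.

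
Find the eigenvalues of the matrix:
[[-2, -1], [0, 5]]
λ = -2 and λ = 5

Characteristic equation: det(A - λI) = 0
λ² - (trace)λ + (det) = 0
λ² - (3)λ + (-10) = 0
λ² - 3λ - 10 = 0
Solving: λ = -2, 5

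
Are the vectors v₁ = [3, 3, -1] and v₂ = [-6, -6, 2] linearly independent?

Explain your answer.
No, linearly dependent (v₂ = -2·v₁)

Check whether there is a scalar k with v₂ = k·v₁.
Comparing components, k = -2 satisfies -2·[3, 3, -1] = [-6, -6, 2].
Since v₂ is a scalar multiple of v₁, the two vectors are linearly dependent.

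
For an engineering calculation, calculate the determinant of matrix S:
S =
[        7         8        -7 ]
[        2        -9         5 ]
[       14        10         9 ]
det(S) = -1523

Expand along row 0 (cofactor expansion): det(S) = a*(e*i - f*h) - b*(d*i - f*g) + c*(d*h - e*g), where the 3×3 is [[a, b, c], [d, e, f], [g, h, i]].
Minor M_00 = (-9)*(9) - (5)*(10) = -81 - 50 = -131.
Minor M_01 = (2)*(9) - (5)*(14) = 18 - 70 = -52.
Minor M_02 = (2)*(10) - (-9)*(14) = 20 + 126 = 146.
det(S) = (7)*(-131) - (8)*(-52) + (-7)*(146) = -917 + 416 - 1022 = -1523.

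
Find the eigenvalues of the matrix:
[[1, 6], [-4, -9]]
λ = -5 and λ = -3

Characteristic equation: det(A - λI) = 0
λ² - (trace)λ + (det) = 0
λ² - (-8)λ + (15) = 0
λ² + 8λ + 15 = 0
Solving: λ = -5, -3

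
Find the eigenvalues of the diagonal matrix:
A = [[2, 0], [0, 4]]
λ₁ = 2, λ₂ = 4

The characteristic polynomial of A is det(A - λI) = (2 - λ)(4 - λ) = 0.
The roots are λ = 2 and λ = 4, so the eigenvalues are the diagonal entries.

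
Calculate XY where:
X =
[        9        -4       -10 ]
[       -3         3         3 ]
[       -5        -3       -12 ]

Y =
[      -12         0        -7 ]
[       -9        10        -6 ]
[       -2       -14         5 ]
XY =
[      -52       100       -89 ]
[        3       -12        18 ]
[      111       138        -7 ]

Matrix multiplication: (XY)[i][j] = sum over k of X[i][k] * Y[k][j].
  (XY)[0][0] = (9)*(-12) + (-4)*(-9) + (-10)*(-2) = -52
  (XY)[0][1] = (9)*(0) + (-4)*(10) + (-10)*(-14) = 100
  (XY)[0][2] = (9)*(-7) + (-4)*(-6) + (-10)*(5) = -89
  (XY)[1][0] = (-3)*(-12) + (3)*(-9) + (3)*(-2) = 3
  (XY)[1][1] = (-3)*(0) + (3)*(10) + (3)*(-14) = -12
  (XY)[1][2] = (-3)*(-7) + (3)*(-6) + (3)*(5) = 18
  (XY)[2][0] = (-5)*(-12) + (-3)*(-9) + (-12)*(-2) = 111
  (XY)[2][1] = (-5)*(0) + (-3)*(10) + (-12)*(-14) = 138
  (XY)[2][2] = (-5)*(-7) + (-3)*(-6) + (-12)*(5) = -7
XY =
[      -52       100       -89 ]
[        3       -12        18 ]
[      111       138        -7 ]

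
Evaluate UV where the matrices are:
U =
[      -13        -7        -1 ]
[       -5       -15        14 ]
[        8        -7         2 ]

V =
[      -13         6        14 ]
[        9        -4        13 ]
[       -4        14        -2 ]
UV =
[      110       -64      -271 ]
[     -126       226      -293 ]
[     -175       104        17 ]

Matrix multiplication: (UV)[i][j] = sum over k of U[i][k] * V[k][j].
  (UV)[0][0] = (-13)*(-13) + (-7)*(9) + (-1)*(-4) = 110
  (UV)[0][1] = (-13)*(6) + (-7)*(-4) + (-1)*(14) = -64
  (UV)[0][2] = (-13)*(14) + (-7)*(13) + (-1)*(-2) = -271
  (UV)[1][0] = (-5)*(-13) + (-15)*(9) + (14)*(-4) = -126
  (UV)[1][1] = (-5)*(6) + (-15)*(-4) + (14)*(14) = 226
  (UV)[1][2] = (-5)*(14) + (-15)*(13) + (14)*(-2) = -293
  (UV)[2][0] = (8)*(-13) + (-7)*(9) + (2)*(-4) = -175
  (UV)[2][1] = (8)*(6) + (-7)*(-4) + (2)*(14) = 104
  (UV)[2][2] = (8)*(14) + (-7)*(13) + (2)*(-2) = 17
UV =
[      110       -64      -271 ]
[     -126       226      -293 ]
[     -175       104        17 ]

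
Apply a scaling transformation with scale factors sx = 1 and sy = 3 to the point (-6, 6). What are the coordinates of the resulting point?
(-6, 18)

Scaling matrix:
[[1, 0], [0, 3]]
Result: (-6 × 1, 6 × 3) = (-6, 18)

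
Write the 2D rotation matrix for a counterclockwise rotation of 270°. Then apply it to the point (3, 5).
R = [[0, 1], [-1, 0]]; R·(3, 5) = (5, -3)

Rotation matrix formula: R(θ) = [[cos θ, -sin θ], [sin θ, cos θ]]
For θ = 270°:
cos(270°) = 0
sin(270°) = -1
R = [[0, 1], [-1, 0]]
Apply to (3, 5): [0·3 + (1)·5, -1·3 + 0·5] = (5, -3)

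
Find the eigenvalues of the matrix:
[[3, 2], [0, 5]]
λ = 3 and λ = 5

Characteristic equation: det(A - λI) = 0
λ² - (trace)λ + (det) = 0
λ² - (8)λ + (15) = 0
λ² - 8λ + 15 = 0
Solving: λ = 3, 5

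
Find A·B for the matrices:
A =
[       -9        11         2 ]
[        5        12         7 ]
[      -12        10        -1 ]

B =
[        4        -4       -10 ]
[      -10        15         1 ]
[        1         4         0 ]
AB =
[     -144       209       101 ]
[      -93       188       -38 ]
[     -149       194       130 ]

Matrix multiplication: (AB)[i][j] = sum over k of A[i][k] * B[k][j].
  (AB)[0][0] = (-9)*(4) + (11)*(-10) + (2)*(1) = -144
  (AB)[0][1] = (-9)*(-4) + (11)*(15) + (2)*(4) = 209
  (AB)[0][2] = (-9)*(-10) + (11)*(1) + (2)*(0) = 101
  (AB)[1][0] = (5)*(4) + (12)*(-10) + (7)*(1) = -93
  (AB)[1][1] = (5)*(-4) + (12)*(15) + (7)*(4) = 188
  (AB)[1][2] = (5)*(-10) + (12)*(1) + (7)*(0) = -38
  (AB)[2][0] = (-12)*(4) + (10)*(-10) + (-1)*(1) = -149
  (AB)[2][1] = (-12)*(-4) + (10)*(15) + (-1)*(4) = 194
  (AB)[2][2] = (-12)*(-10) + (10)*(1) + (-1)*(0) = 130
AB =
[     -144       209       101 ]
[      -93       188       -38 ]
[     -149       194       130 ]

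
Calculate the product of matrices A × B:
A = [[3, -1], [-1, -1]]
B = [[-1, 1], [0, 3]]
[[-3, 0], [1, -4]]

Matrix multiplication:
C[0][0] = 3×-1 + -1×0 = -3
C[0][1] = 3×1 + -1×3 = 0
C[1][0] = -1×-1 + -1×0 = 1
C[1][1] = -1×1 + -1×3 = -4
Result: [[-3, 0], [1, -4]]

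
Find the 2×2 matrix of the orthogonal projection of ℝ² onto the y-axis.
[[0, 0], [0, 1]]

The orthogonal projection onto the line spanned by a nonzero vector u = (a, b) has matrix P = (u uᵀ) / (uᵀ u) = (1/(a² + b²)) · [[a², ab], [ab, b²]].
Here u = (0, 1), so a² + b² = 0 + 1 = 1.
P = (1/1) · [[0, 0], [0, 1]] = [[0, 0], [0, 1]].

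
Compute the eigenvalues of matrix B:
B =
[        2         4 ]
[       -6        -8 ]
λ = -4, -2

Solve det(B - λI) = 0. For a 2×2 matrix the characteristic equation is λ² - (trace)λ + det = 0.
trace(B) = a + d = 2 - 8 = -6.
det(B) = a*d - b*c = (2)*(-8) - (4)*(-6) = -16 + 24 = 8.
Characteristic equation: λ² - (-6)λ + (8) = 0.
Discriminant = (-6)² - 4*(8) = 36 - 32 = 4.
λ = (-6 ± √4) / 2 = (-6 ± 2) / 2 = -4, -2.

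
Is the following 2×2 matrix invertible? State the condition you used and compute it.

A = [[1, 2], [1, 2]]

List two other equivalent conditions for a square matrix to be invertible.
No, not invertible; det(A) = 0 (two rows are equal, so the rows are linearly dependent). Equivalent conditions (failing for this A): rank(A) < 2; Ax = 0 has non-trivial solutions; 0 is an eigenvalue; the columns are linearly dependent.

To check invertibility, compute det(A).
In this matrix, row 0 and the last row are identical, so one row is a scalar multiple of another and the rows are linearly dependent.
A matrix with linearly dependent rows has det = 0 and is not invertible.
Equivalent failed conditions:
- rank(A) < 2.
- Ax = 0 has non-trivial solutions.
- 0 is an eigenvalue.
- The columns are linearly dependent.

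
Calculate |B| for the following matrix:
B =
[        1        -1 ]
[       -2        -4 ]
det(B) = -6

For a 2×2 matrix [[a, b], [c, d]], det = a*d - b*c.
det(B) = (1)*(-4) - (-1)*(-2) = -4 - 2 = -6.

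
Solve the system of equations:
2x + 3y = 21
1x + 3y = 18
x = 3, y = 5

Use elimination (row reduction):
Equation 1: 2x + 3y = 21.
Equation 2: 1x + 3y = 18.
Multiply Eq1 by 1 and Eq2 by 2: 2x + 3y = 21;  2x + 6y = 36.
Subtract: (3)y = 15, so y = 5.
Back-substitute into Eq1: 2x + 3*(5) = 21, so x = 3.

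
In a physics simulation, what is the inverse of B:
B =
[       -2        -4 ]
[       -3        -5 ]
det(B) = -2
B⁻¹ =
[      5/2        -2 ]
[     -3/2         1 ]

For a 2×2 matrix B = [[a, b], [c, d]] with det(B) ≠ 0, B⁻¹ = (1/det(B)) * [[d, -b], [-c, a]].
det(B) = (-2)*(-5) - (-4)*(-3) = 10 - 12 = -2.
B⁻¹ = (1/-2) * [[-5, 4], [3, -2]].
Dividing each entry by -2 and reducing:
B⁻¹ =
[      5/2        -2 ]
[     -3/2         1 ]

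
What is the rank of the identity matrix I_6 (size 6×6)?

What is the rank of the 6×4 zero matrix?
rank(I_6) = 6, rank(0) = 0

The identity I_6 has 6 columns that are the standard basis vectors e_1, …, e_6. These are linearly independent, so all 6 columns are pivots and rank(I_6) = 6.
The 6×4 zero matrix has every entry zero, so every row is the zero row and there are no pivots; rank(0) = 0.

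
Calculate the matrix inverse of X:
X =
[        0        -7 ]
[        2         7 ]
det(X) = 14
X⁻¹ =
[      1/2       1/2 ]
[     -1/7         0 ]

For a 2×2 matrix X = [[a, b], [c, d]] with det(X) ≠ 0, X⁻¹ = (1/det(X)) * [[d, -b], [-c, a]].
det(X) = (0)*(7) - (-7)*(2) = 0 + 14 = 14.
X⁻¹ = (1/14) * [[7, 7], [-2, 0]].
Dividing each entry by 14 and reducing:
X⁻¹ =
[      1/2       1/2 ]
[     -1/7         0 ]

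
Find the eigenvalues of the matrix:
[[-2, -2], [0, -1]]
λ = -2 and λ = -1

Characteristic equation: det(A - λI) = 0
λ² - (trace)λ + (det) = 0
λ² - (-3)λ + (2) = 0
λ² + 3λ + 2 = 0
Solving: λ = -2, -1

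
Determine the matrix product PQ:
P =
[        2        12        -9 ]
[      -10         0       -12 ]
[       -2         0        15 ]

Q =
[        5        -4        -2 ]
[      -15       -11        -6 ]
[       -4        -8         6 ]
PQ =
[     -134       -68      -130 ]
[       -2       136       -52 ]
[      -70      -112        94 ]

Matrix multiplication: (PQ)[i][j] = sum over k of P[i][k] * Q[k][j].
  (PQ)[0][0] = (2)*(5) + (12)*(-15) + (-9)*(-4) = -134
  (PQ)[0][1] = (2)*(-4) + (12)*(-11) + (-9)*(-8) = -68
  (PQ)[0][2] = (2)*(-2) + (12)*(-6) + (-9)*(6) = -130
  (PQ)[1][0] = (-10)*(5) + (0)*(-15) + (-12)*(-4) = -2
  (PQ)[1][1] = (-10)*(-4) + (0)*(-11) + (-12)*(-8) = 136
  (PQ)[1][2] = (-10)*(-2) + (0)*(-6) + (-12)*(6) = -52
  (PQ)[2][0] = (-2)*(5) + (0)*(-15) + (15)*(-4) = -70
  (PQ)[2][1] = (-2)*(-4) + (0)*(-11) + (15)*(-8) = -112
  (PQ)[2][2] = (-2)*(-2) + (0)*(-6) + (15)*(6) = 94
PQ =
[     -134       -68      -130 ]
[       -2       136       -52 ]
[      -70      -112        94 ]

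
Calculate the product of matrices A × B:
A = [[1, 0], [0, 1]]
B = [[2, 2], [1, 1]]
[[2, 2], [1, 1]]

Matrix multiplication:
C[0][0] = 1×2 + 0×1 = 2
C[0][1] = 1×2 + 0×1 = 2
C[1][0] = 0×2 + 1×1 = 1
C[1][1] = 0×2 + 1×1 = 1
Result: [[2, 2], [1, 1]]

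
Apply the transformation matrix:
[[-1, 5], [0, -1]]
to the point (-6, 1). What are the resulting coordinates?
(11, -1)

Matrix multiplication:
[[-1, 5], [0, -1]] × [-6, 1]ᵀ
= [-1×-6 + 5×1, 0×-6 + -1×1]ᵀ
= [11.0000, -1.0000]ᵀ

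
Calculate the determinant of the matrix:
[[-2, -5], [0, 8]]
-16

For a 2×2 matrix [[a, b], [c, d]], det = ad - bc
det = (-2)(8) - (-5)(0) = -16 - 0 = -16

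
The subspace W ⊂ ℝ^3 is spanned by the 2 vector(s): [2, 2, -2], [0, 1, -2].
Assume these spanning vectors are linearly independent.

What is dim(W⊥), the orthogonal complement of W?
dim(W⊥) = 1

For any subspace W of ℝ^n, dim(W) + dim(W⊥) = n (the whole-space dimension).
Here the given 2 vectors are linearly independent, so dim(W) = 2.
Thus dim(W⊥) = n - dim(W) = 3 - 2 = 1.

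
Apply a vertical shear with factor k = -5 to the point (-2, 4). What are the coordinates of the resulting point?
(-2, 14)

Shear matrix for vertical shear with factor k = -5:
[[1, 0], [-5, 1]]
Result: (-2, 4) → (-2, 14)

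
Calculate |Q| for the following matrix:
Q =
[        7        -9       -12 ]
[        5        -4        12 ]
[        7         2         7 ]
det(Q) = -1261

Expand along row 0 (cofactor expansion): det(Q) = a*(e*i - f*h) - b*(d*i - f*g) + c*(d*h - e*g), where the 3×3 is [[a, b, c], [d, e, f], [g, h, i]].
Minor M_00 = (-4)*(7) - (12)*(2) = -28 - 24 = -52.
Minor M_01 = (5)*(7) - (12)*(7) = 35 - 84 = -49.
Minor M_02 = (5)*(2) - (-4)*(7) = 10 + 28 = 38.
det(Q) = (7)*(-52) - (-9)*(-49) + (-12)*(38) = -364 - 441 - 456 = -1261.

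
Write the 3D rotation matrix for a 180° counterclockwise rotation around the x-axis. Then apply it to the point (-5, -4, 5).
R = [[1, 0, 0], [0, -1, 0], [0, 0, -1]]; R·(-5, -4, 5) = (-5, 4, -5)

Rotation matrix for 180° around x-axis:
cos(180°) = -1, sin(180°) = 0
R = [[1, 0, 0], [0, -1, 0], [0, 0, -1]]
Apply to (-5, -4, 5): R·[-5, -4, 5]ᵀ = (-5, 4, -5)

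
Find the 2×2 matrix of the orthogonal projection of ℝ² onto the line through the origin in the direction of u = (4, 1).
[[16/17, 4/17], [4/17, 1/17]]

The orthogonal projection onto the line spanned by a nonzero vector u = (a, b) has matrix P = (u uᵀ) / (uᵀ u) = (1/(a² + b²)) · [[a², ab], [ab, b²]].
Here u = (4, 1), so a² + b² = 16 + 1 = 17.
P = (1/17) · [[16, 4], [4, 1]] = [[16/17, 4/17], [4/17, 1/17]].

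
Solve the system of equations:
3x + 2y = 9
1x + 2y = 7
x = 1, y = 3

Use elimination (row reduction):
Equation 1: 3x + 2y = 9.
Equation 2: 1x + 2y = 7.
Multiply Eq1 by 1 and Eq2 by 3: 3x + 2y = 9;  3x + 6y = 21.
Subtract: (4)y = 12, so y = 3.
Back-substitute into Eq1: 3x + 2*(3) = 9, so x = 1.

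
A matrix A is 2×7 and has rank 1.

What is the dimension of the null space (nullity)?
6

The rank-nullity theorem for an m×n matrix states:
rank(A) + nullity(A) = n (the number of columns).
Here n = 7 and rank(A) = 1, so nullity(A) = 7 - 1 = 6.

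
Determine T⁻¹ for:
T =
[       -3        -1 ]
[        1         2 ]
det(T) = -5
T⁻¹ =
[     -2/5      -1/5 ]
[      1/5       3/5 ]

For a 2×2 matrix T = [[a, b], [c, d]] with det(T) ≠ 0, T⁻¹ = (1/det(T)) * [[d, -b], [-c, a]].
det(T) = (-3)*(2) - (-1)*(1) = -6 + 1 = -5.
T⁻¹ = (1/-5) * [[2, 1], [-1, -3]].
Dividing each entry by -5 and reducing:
T⁻¹ =
[     -2/5      -1/5 ]
[      1/5       3/5 ]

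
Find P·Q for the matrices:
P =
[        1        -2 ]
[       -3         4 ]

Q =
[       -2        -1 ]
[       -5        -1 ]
PQ =
[        8         1 ]
[      -14        -1 ]

Matrix multiplication: (PQ)[i][j] = sum over k of P[i][k] * Q[k][j].
  (PQ)[0][0] = (1)*(-2) + (-2)*(-5) = 8
  (PQ)[0][1] = (1)*(-1) + (-2)*(-1) = 1
  (PQ)[1][0] = (-3)*(-2) + (4)*(-5) = -14
  (PQ)[1][1] = (-3)*(-1) + (4)*(-1) = -1
PQ =
[        8         1 ]
[      -14        -1 ]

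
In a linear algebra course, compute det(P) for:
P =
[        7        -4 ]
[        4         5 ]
det(P) = 51

For a 2×2 matrix [[a, b], [c, d]], det = a*d - b*c.
det(P) = (7)*(5) - (-4)*(4) = 35 + 16 = 51.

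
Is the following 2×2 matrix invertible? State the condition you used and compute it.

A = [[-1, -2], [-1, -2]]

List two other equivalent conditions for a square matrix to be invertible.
No, not invertible; det(A) = 0 (two rows are equal, so the rows are linearly dependent). Equivalent conditions (failing for this A): rank(A) < 2; Ax = 0 has non-trivial solutions; 0 is an eigenvalue; the columns are linearly dependent.

To check invertibility, compute det(A).
In this matrix, row 0 and the last row are identical, so one row is a scalar multiple of another and the rows are linearly dependent.
A matrix with linearly dependent rows has det = 0 and is not invertible.
Equivalent failed conditions:
- rank(A) < 2.
- Ax = 0 has non-trivial solutions.
- 0 is an eigenvalue.
- The columns are linearly dependent.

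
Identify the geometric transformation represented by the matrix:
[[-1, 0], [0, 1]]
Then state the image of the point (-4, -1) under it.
reflection across the y-axis; image of (-4, -1) is (4, -1)

This is a symmetric orthogonal matrix with determinant -1, which characterizes a reflection in ℝ².
The matrix [[-1, 0], [0, 1]] represents: reflection across the y-axis.
Applying it to (-4, -1): [-1·-4 + 0·-1, 0·-4 + 1·-1] = (4, -1).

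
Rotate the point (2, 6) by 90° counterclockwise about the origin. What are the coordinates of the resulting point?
(-6, 2)

Rotation matrix R(θ) = [[cos θ, -sin θ], [sin θ, cos θ]]; for θ = 90°:
R = [[0, -1], [1, 0]]
Result: R × [2, 6]ᵀ = [0·2 + (-1)·6, 1·2 + (0)·6]ᵀ = (-6, 2)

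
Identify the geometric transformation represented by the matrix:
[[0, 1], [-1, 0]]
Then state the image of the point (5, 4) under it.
rotation by 90° clockwise (i.e., 270° counterclockwise); image of (5, 4) is (4, -5)

This matches the form [[cos θ, -sin θ], [sin θ, cos θ]] of a rotation matrix; reading off cos θ and sin θ gives the angle.
The matrix [[0, 1], [-1, 0]] represents: rotation by 90° clockwise (i.e., 270° counterclockwise).
Applying it to (5, 4): [0·5 + 1·4, -1·5 + 0·4] = (4, -5).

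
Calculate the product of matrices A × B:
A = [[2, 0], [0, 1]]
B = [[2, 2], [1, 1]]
[[4, 4], [1, 1]]

Matrix multiplication:
C[0][0] = 2×2 + 0×1 = 4
C[0][1] = 2×2 + 0×1 = 4
C[1][0] = 0×2 + 1×1 = 1
C[1][1] = 0×2 + 1×1 = 1
Result: [[4, 4], [1, 1]]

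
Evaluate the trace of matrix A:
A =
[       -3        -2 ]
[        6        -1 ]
tr(A) = -3 - 1 = -4

The trace of a square matrix is the sum of its diagonal entries.
Diagonal entries of A: A[0][0] = -3, A[1][1] = -1.
tr(A) = -3 - 1 = -4.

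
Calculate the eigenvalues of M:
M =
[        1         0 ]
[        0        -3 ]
λ = -3, 1

Solve det(M - λI) = 0. For a 2×2 matrix the characteristic equation is λ² - (trace)λ + det = 0.
trace(M) = a + d = 1 - 3 = -2.
det(M) = a*d - b*c = (1)*(-3) - (0)*(0) = -3 - 0 = -3.
Characteristic equation: λ² - (-2)λ + (-3) = 0.
Discriminant = (-2)² - 4*(-3) = 4 + 12 = 16.
λ = (-2 ± √16) / 2 = (-2 ± 4) / 2 = -3, 1.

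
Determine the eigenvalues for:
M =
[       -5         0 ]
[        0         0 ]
λ = -5, 0

Solve det(M - λI) = 0. For a 2×2 matrix the characteristic equation is λ² - (trace)λ + det = 0.
trace(M) = a + d = -5 + 0 = -5.
det(M) = a*d - b*c = (-5)*(0) - (0)*(0) = 0 - 0 = 0.
Characteristic equation: λ² - (-5)λ + (0) = 0.
Discriminant = (-5)² - 4*(0) = 25 - 0 = 25.
λ = (-5 ± √25) / 2 = (-5 ± 5) / 2 = -5, 0.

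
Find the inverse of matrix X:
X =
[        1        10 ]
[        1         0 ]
det(X) = -10
X⁻¹ =
[        0         1 ]
[     1/10     -1/10 ]

For a 2×2 matrix X = [[a, b], [c, d]] with det(X) ≠ 0, X⁻¹ = (1/det(X)) * [[d, -b], [-c, a]].
det(X) = (1)*(0) - (10)*(1) = 0 - 10 = -10.
X⁻¹ = (1/-10) * [[0, -10], [-1, 1]].
Dividing each entry by -10 and reducing:
X⁻¹ =
[        0         1 ]
[     1/10     -1/10 ]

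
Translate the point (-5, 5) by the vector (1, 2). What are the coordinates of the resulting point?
(-4, 7)

Translation by (1, 2):
x' = -5 + 1 = -4
y' = 5 + 2 = 7
Homogeneous matrix: [[1, 0, 1], [0, 1, 2], [0, 0, 1]]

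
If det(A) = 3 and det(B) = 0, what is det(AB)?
0

Use the multiplicative property of determinants: det(AB) = det(A)*det(B).
det(AB) = (3)*(0) = 0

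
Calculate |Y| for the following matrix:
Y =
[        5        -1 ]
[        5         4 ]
det(Y) = 25

For a 2×2 matrix [[a, b], [c, d]], det = a*d - b*c.
det(Y) = (5)*(4) - (-1)*(5) = 20 + 5 = 25.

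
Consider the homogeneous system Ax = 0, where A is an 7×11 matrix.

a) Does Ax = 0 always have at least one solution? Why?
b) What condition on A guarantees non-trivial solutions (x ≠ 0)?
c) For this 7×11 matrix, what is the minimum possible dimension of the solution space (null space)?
a) Yes, x = 0 is always a solution. b) When A has linearly dependent columns (rank < n). c) Minimum nullity = 4.

a) x = 0 satisfies A·0 = 0, so the zero vector is always a solution.
b) Non-trivial solutions exist iff the columns of A are linearly dependent, equivalently rank(A) < n (the number of columns).
c) By rank-nullity, rank(A) + nullity(A) = n = 11. Since A has only 7 rows, rank(A) ≤ 7, so nullity(A) ≥ 11 - 7 = 4.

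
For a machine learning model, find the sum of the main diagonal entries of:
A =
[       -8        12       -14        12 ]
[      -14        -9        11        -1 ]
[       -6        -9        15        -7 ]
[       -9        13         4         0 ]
tr(A) = -8 - 9 + 15 + 0 = -2

The trace of a square matrix is the sum of its diagonal entries.
Diagonal entries of A: A[0][0] = -8, A[1][1] = -9, A[2][2] = 15, A[3][3] = 0.
tr(A) = -8 - 9 + 15 + 0 = -2.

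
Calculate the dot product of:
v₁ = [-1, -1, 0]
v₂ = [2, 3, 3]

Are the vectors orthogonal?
-5, No

The dot product is the sum of products of corresponding components.
v₁·v₂ = (-1)*(2) + (-1)*(3) + (0)*(3) = -2 - 3 + 0 = -5.
Two vectors are orthogonal iff their dot product is 0; here the dot product is -5, so the vectors are not orthogonal.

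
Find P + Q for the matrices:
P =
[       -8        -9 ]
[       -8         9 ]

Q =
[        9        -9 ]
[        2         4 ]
P + Q =
[        1       -18 ]
[       -6        13 ]

Matrix addition is elementwise: (P+Q)[i][j] = P[i][j] + Q[i][j].
  (P+Q)[0][0] = (-8) + (9) = 1
  (P+Q)[0][1] = (-9) + (-9) = -18
  (P+Q)[1][0] = (-8) + (2) = -6
  (P+Q)[1][1] = (9) + (4) = 13
P + Q =
[        1       -18 ]
[       -6        13 ]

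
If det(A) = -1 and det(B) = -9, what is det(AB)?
9

Use the multiplicative property of determinants: det(AB) = det(A)*det(B).
det(AB) = (-1)*(-9) = 9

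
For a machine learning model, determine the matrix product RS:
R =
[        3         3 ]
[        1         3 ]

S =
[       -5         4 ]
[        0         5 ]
RS =
[      -15        27 ]
[       -5        19 ]

Matrix multiplication: (RS)[i][j] = sum over k of R[i][k] * S[k][j].
  (RS)[0][0] = (3)*(-5) + (3)*(0) = -15
  (RS)[0][1] = (3)*(4) + (3)*(5) = 27
  (RS)[1][0] = (1)*(-5) + (3)*(0) = -5
  (RS)[1][1] = (1)*(4) + (3)*(5) = 19
RS =
[      -15        27 ]
[       -5        19 ]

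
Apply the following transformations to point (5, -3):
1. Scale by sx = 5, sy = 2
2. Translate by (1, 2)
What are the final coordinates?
(26, -4)

Step 1: Scale (5, -3) by (sx, sy) = (5, 2) → (25, -6)
Step 2: Translate by (1, 2) → (26, -4)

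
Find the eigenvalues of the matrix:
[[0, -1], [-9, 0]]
λ = -3 and λ = 3

Characteristic equation: det(A - λI) = 0
λ² - (trace)λ + (det) = 0
λ² - (0)λ + (-9) = 0
λ² - 0λ - 9 = 0
Solving: λ = -3, 3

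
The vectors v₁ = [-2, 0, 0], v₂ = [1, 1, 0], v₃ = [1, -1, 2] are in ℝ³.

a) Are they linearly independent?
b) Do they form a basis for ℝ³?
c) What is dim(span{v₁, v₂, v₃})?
Yes independent, yes basis, dim = 3

Stack v₁, v₂, v₃ as rows of a 3×3 matrix.
[[-2, 0, 0]; [1, 1, 0]; [1, -1, 2]] is already lower triangular with nonzero diagonal entries (-2, 1, 2), so its determinant is the product of the diagonal entries, det = (-2)·(1)·(2) = -4 ≠ 0, and the rows are linearly independent.
Three linearly independent vectors in ℝ³ form a basis for ℝ³, so dim(span{v₁,v₂,v₃}) = 3.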